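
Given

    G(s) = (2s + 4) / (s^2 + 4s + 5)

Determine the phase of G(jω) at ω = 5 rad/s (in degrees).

At s = j5: numerator = 4 + j10, denominator = -20 + j20.
∠G = ∠num − ∠den = 68.199° − (135°) = -66.80°.

∠G(j5) ≈ -66.80°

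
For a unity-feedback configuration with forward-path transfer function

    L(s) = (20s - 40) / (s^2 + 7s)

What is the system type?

Type 1

Factor s from the denominator: s^2 + 7s = s·(s + 7).
There is 1 pole at the origin, so the system is Type 1.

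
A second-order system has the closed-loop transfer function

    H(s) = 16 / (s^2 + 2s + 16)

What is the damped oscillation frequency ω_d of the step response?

ω_d ≈ 3.873 rad/s

Comparing s^2 + 2s + 16 to s^2 + 2ζωₙs + ωₙ²: ωₙ = 4 rad/s and ζ = 2/(2·4) = 0.25.
ζωₙ = 2/2 = 1, so ω_d = ωₙ√(1−ζ²) = √(ωₙ² − (ζωₙ)²) = √(16 − 1²) = √15 ≈ 3.873 rad/s.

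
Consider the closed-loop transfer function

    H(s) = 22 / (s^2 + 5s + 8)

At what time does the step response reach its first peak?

Comparing s^2 + 5s + 8 to s^2 + 2ζωₙs + ωₙ²: ωₙ = √8 ≈ 2.828 rad/s and ζ = 5/(2·√8) ≈ 0.8839.
ζωₙ = 5/2 = 2.5, so ω_d = ωₙ√(1−ζ²) = √(ωₙ² − (ζωₙ)²) = √(8 − 2.5²) = √1.75 ≈ 1.323 rad/s.
t_p = π/ω_d = π/1.323 ≈ 2.375 s.

t_p ≈ 2.375 s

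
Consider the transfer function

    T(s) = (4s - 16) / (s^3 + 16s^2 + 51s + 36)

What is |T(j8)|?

|T(j8)| ≈ 0.03601

Substitute s = j8: numerator = -16 + j32, denominator = -988 - j104.
|T(j8)| = |-16 + j32| / |-988 - j104| = 35.777 / 993.46 ≈ 0.03601.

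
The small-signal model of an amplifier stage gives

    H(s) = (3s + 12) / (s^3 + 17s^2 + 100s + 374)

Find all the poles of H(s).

The poles are the roots of the denominator s^3 + 17s^2 + 100s + 374 = 0.
Trying s = -11: the polynomial evaluates to 0, so (s + 11) is a factor.
Dividing out leaves s^2 + 6s + 34 = 0.
The quadratic formula then gives s = -3 ± 5j.

s = -3 ± 5j, -11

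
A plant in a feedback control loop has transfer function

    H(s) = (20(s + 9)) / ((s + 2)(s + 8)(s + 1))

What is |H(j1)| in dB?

Substitute s = j1: numerator = 180 + j20, denominator = 5 + j25.
|H(j1)| = |180 + j20| / |5 + j25| = 181.11 / 25.495 ≈ 7.104.
In decibels: 20·log₁₀(7.104) ≈ 17.0 dB.

|H(j1)|_dB ≈ 17.0 dB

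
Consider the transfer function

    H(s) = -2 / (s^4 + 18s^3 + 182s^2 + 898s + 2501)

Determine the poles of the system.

The poles are the roots of the denominator s^4 + 18s^3 + 182s^2 + 898s + 2501 = 0.
No real roots exist; factor into two real quadratics: (s^2 + 10s + 61)(s^2 + 8s + 41) = 0.
Each quadratic gives a conjugate pair via the quadratic formula.

s = -5 + 6j, -5 - 6j, -4 + 5j, -4 - 5j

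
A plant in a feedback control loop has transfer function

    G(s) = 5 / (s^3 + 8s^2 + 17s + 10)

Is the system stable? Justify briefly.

The denominator s^3 + 8s^2 + 17s + 10 factors as (s + 1)(s + 2)(s + 5), giving poles at s = -1, -2, -5.
Since all poles lie strictly in the left half-plane, the system is stable.

stable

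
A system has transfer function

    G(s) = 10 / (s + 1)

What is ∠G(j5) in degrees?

At s = j5: numerator = 10, denominator = 1 + j5.
∠G = ∠num − ∠den = 0° − (78.690°) = -78.69°.

∠G(j5) ≈ -78.69°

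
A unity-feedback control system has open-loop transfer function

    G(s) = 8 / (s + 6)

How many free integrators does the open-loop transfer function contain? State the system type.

Type 0

The denominator has no factor of s at the origin — no free integrator — so this is a Type 0 system.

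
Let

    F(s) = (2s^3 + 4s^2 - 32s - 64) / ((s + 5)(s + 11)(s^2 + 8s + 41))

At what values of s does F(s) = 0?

Set the numerator to zero: 2s^3 + 4s^2 - 32s - 64 = 0, i.e. 2·(s^3 + 2s^2 - 16s - 32) = 0.
Factoring: (s + 4)(s + 2)(s - 4) = 0.

s = -4, -2, 4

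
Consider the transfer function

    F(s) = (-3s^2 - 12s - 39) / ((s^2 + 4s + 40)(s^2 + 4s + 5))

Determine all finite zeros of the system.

Set the numerator to zero: -3s^2 - 12s - 39 = 0, i.e. -3·(s^2 + 4s + 13) = 0.
Factoring: (s^2 + 4s + 13) = 0.

s = -2 + 3j, -2 - 3j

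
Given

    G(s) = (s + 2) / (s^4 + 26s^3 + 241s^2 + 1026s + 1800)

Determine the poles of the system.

s = -4 + 3j, -4 - 3j, -12, -6

The poles are the roots of the denominator s^4 + 26s^3 + 241s^2 + 1026s + 1800 = 0.
Trying s = -12: the polynomial evaluates to 0, so (s + 12) is a factor.
Dividing out leaves s^3 + 14s^2 + 73s + 150 = 0.
This factors further as (s^2 + 8s + 25)(s + 6) = 0.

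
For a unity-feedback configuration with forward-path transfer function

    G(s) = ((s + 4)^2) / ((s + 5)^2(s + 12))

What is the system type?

The denominator has no factor of s at the origin — no free integrator — so this is a Type 0 system.

Type 0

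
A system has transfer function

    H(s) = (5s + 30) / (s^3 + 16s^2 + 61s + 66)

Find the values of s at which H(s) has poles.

The poles are the roots of the denominator s^3 + 16s^2 + 61s + 66 = 0.
Trying s = -11: the polynomial evaluates to 0, so (s + 11) is a factor.
Dividing out leaves s^2 + 5s + 6 = 0.
Factoring the quadratic: (s + 2)(s + 3) = 0.

s = -11, -2, -3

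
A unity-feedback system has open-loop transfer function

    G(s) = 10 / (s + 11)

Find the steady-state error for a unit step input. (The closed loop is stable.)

G(s) has no poles at the origin.
This is a Type 0 system. Kp = lim_{s→0} G(s) = 10/11.
e_ss = 1/(1 + Kp) = 1/(1 + 10/11) = 11/21 ≈ 0.5238.

e_ss = 0.5238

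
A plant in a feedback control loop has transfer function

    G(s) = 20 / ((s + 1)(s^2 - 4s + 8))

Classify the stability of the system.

unstable

The poles can be read from the denominator factors: s = -1, 2 ± 2j.
Since the pole(s) at s = 2 ± 2j lie in the right half-plane, the system is unstable.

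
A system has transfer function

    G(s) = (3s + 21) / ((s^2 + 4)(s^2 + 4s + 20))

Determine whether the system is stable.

marginally stable

The poles can be read from the denominator factors: s = 2j, -2j, -2 + 4j, -2 - 4j.
Since the simple pole(s) at s = 2j, -2j lie on the jω-axis with none in the right half-plane, the system is marginally stable.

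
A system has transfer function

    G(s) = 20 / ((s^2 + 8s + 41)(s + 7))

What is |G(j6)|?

Substitute s = j6: numerator = 20, denominator = -253 + j366.
|G(j6)| = |20| / |-253 + j366| = 20 / 444.93 ≈ 0.04495.

|G(j6)| ≈ 0.04495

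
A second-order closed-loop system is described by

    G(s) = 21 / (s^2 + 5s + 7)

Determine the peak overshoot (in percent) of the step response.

Comparing s^2 + 5s + 7 to s^2 + 2ζωₙs + ωₙ²: ωₙ = √7 ≈ 2.646 rad/s and ζ = 5/(2·√7) ≈ 0.9449.
%OS = 100·exp(−πζ/√(1−ζ²)) = 100·exp(−π·0.9449/√(1−0.9449²)) ≈ 0.0115%.

%OS ≈ 0.0115%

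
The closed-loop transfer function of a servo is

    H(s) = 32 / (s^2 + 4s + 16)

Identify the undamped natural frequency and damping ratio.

Compare the denominator to the standard form s^2 + 2ζωₙs + ωₙ².
ωₙ² = 16, so ωₙ = 4 rad/s.
2ζωₙ = 4, so ζ = 4/(2·4) = 0.5.
With ζ = 0.5 the response is underdamped.

ωₙ = 4 rad/s, ζ = 0.5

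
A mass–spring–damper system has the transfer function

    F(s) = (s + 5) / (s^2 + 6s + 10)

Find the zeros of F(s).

Set the numerator to zero: s + 5 = 0.
So s = -5.

s = -5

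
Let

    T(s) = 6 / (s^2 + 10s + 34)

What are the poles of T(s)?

The poles are the roots of the denominator s^2 + 10s + 34 = 0.
Using the quadratic formula: s = (-10 ± √(-36))/2 = -5 ± 3j.

s = -5 ± 3j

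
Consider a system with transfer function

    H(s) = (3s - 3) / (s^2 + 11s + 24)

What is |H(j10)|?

|H(j10)| ≈ 0.2255

Substitute s = j10: numerator = -3 + j30, denominator = -76 + j110.
|H(j10)| = |-3 + j30| / |-76 + j110| = 30.150 / 133.70 ≈ 0.2255.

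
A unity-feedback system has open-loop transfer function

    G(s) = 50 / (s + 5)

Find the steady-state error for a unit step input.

e_ss = 0.09091

G(s) has no poles at the origin.
This is a Type 0 system. Kp = lim_{s→0} G(s) = 50/5 = 10.
e_ss = 1/(1 + Kp) = 1/(1 + 10) = 1/11 ≈ 0.09091.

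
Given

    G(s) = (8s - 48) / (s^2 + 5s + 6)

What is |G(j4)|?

Substitute s = j4: numerator = -48 + j32, denominator = -10 + j20.
|G(j4)| = |-48 + j32| / |-10 + j20| = 57.689 / 22.361 ≈ 2.580.

|G(j4)| ≈ 2.580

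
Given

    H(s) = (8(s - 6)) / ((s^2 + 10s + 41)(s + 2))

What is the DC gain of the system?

H(0) = -24/41 ≈ -0.5854

At s = 0 each factor (s + a) contributes a and each (s^2 + bs + c) contributes c.
H(0) = 8·(-6) / ((41) · (2)) = -48/82 = -24/41.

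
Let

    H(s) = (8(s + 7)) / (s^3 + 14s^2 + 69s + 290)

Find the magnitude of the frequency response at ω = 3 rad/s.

|H(j3)| ≈ 0.2502

Substitute s = j3: numerator = 56 + j24, denominator = 164 + j180.
|H(j3)| = |56 + j24| / |164 + j180| = 60.926 / 243.51 ≈ 0.2502.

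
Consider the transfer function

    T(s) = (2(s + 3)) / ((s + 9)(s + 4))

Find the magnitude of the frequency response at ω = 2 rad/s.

|T(j2)| ≈ 0.1749

Substitute s = j2: numerator = 6 + j4, denominator = 32 + j26.
|T(j2)| = |6 + j4| / |32 + j26| = 7.2111 / 41.231 ≈ 0.1749.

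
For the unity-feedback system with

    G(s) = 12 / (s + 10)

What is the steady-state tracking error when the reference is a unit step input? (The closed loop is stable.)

e_ss = 0.4545

G(s) has no poles at the origin.
This is a Type 0 system. Kp = lim_{s→0} G(s) = 12/10 = 6/5.
e_ss = 1/(1 + Kp) = 1/(1 + 6/5) = 5/11 ≈ 0.4545.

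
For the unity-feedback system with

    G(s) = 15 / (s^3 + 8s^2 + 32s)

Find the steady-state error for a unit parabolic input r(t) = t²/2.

G(s) has one pole at the origin.
This is a Type 1 system; Ka = lim_{s→0} s^2·G(s) = 0, so the steady-state error for a parabola input is infinite.

e_ss = ∞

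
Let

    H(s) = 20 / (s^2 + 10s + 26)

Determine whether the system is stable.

The denominator s^2 + 10s + 26 factors as (s^2 + 10s + 26), giving poles at s = -5 ± j.
Since all poles lie strictly in the left half-plane, the system is stable.

stable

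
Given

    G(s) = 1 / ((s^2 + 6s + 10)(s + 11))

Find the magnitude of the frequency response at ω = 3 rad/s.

Substitute s = j3: numerator = 1, denominator = -43 + j201.
|G(j3)| = |1| / |-43 + j201| = 1 / 205.55 ≈ 0.004865.

|G(j3)| ≈ 0.004865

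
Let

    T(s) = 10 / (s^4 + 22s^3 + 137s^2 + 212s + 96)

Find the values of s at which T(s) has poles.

s = -1, -12, -1, -8

The poles are the roots of the denominator s^4 + 22s^3 + 137s^2 + 212s + 96 = 0.
Trying s = -1: the polynomial evaluates to 0, so (s + 1) is a factor.
Dividing out leaves s^3 + 21s^2 + 116s + 96 = 0.
This factors further as (s + 12)(s + 1)(s + 8) = 0.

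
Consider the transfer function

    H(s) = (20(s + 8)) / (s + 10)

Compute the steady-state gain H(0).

At s = 0 each factor (s + a) contributes a and each (s^2 + bs + c) contributes c.
H(0) = 20·(8) / ((10)) = 160/10 = 16.

H(0) = 16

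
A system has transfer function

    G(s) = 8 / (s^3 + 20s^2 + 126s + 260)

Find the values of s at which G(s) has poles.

The poles are the roots of the denominator s^3 + 20s^2 + 126s + 260 = 0.
Trying s = -10: the polynomial evaluates to 0, so (s + 10) is a factor.
Dividing out leaves s^2 + 10s + 26 = 0.
The quadratic formula then gives s = -5 ± 1j.

s = -10, -5 ± j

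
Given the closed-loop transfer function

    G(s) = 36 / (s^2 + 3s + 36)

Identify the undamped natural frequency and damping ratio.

ωₙ = 6 rad/s, ζ = 0.25

Compare the denominator to the standard form s^2 + 2ζωₙs + ωₙ².
ωₙ² = 36, so ωₙ = 6 rad/s.
2ζωₙ = 3, so ζ = 3/(2·6) = 0.25.
With ζ = 0.25 the response is underdamped.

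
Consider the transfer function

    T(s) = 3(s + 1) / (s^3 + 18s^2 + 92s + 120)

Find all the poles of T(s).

s = -6, -10, -2

The poles are the roots of the denominator s^3 + 18s^2 + 92s + 120 = 0.
Trying s = -6: the polynomial evaluates to 0, so (s + 6) is a factor.
Dividing out leaves s^2 + 12s + 20 = 0.
Factoring the quadratic: (s + 10)(s + 2) = 0.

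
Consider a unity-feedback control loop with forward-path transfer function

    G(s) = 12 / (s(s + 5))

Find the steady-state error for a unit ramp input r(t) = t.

e_ss = 0.4167

G(s) has one pole at the origin.
This is a Type 1 system. Kv = lim_{s→0} s·G(s) = 12/5.
e_ss = 1/Kv = 1/(12/5) = 5/12 ≈ 0.4167.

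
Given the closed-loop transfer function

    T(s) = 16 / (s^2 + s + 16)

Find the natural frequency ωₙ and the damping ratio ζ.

ωₙ = 4 rad/s, ζ = 0.125

Compare the denominator to the standard form s^2 + 2ζωₙs + ωₙ².
ωₙ² = 16, so ωₙ = 4 rad/s.
2ζωₙ = 1, so ζ = 1/(2·4) = 0.125.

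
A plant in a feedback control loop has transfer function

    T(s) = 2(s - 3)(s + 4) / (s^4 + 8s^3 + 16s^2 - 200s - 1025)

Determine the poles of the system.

The poles are the roots of the denominator s^4 + 8s^3 + 16s^2 - 200s - 1025 = 0.
Trying s = -5: the polynomial evaluates to 0, so (s + 5) is a factor.
Dividing out leaves s^3 + 3s^2 + s - 205 = 0.
This factors further as (s^2 + 8s + 41)(s - 5) = 0.

s = -4 ± 5j, -5, 5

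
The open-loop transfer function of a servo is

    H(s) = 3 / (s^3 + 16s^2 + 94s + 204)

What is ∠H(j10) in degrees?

At s = j10: numerator = 3, denominator = -1396 - j60.
∠H = ∠num − ∠den = 0° − (-177.54°) = 177.5°.

∠H(j10) ≈ 177.5°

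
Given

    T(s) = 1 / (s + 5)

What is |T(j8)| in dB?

Substitute s = j8: numerator = 1, denominator = 5 + j8.
|T(j8)| = |1| / |5 + j8| = 1 / 9.4340 ≈ 0.1060.
In decibels: 20·log₁₀(0.1060) ≈ -19.5 dB.

|T(j8)|_dB ≈ -19.5 dB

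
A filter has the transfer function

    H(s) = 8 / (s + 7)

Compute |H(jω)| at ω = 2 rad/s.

|H(j2)| ≈ 1.099

Substitute s = j2: numerator = 8, denominator = 7 + j2.
|H(j2)| = |8| / |7 + j2| = 8 / 7.2801 ≈ 1.099.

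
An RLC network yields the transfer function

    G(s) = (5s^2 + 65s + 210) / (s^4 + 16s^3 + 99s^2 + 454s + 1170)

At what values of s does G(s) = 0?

s = -7, -6

Set the numerator to zero: 5s^2 + 65s + 210 = 0, i.e. 5·(s^2 + 13s + 42) = 0.
Factoring: (s + 7)(s + 6) = 0.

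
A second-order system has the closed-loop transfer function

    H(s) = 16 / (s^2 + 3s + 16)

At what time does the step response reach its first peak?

t_p ≈ 0.8472 s

Comparing s^2 + 3s + 16 to s^2 + 2ζωₙs + ωₙ²: ωₙ = 4 rad/s and ζ = 3/(2·4) = 0.375.
ζωₙ = 3/2 = 1.5, so ω_d = ωₙ√(1−ζ²) = √(ωₙ² − (ζωₙ)²) = √(16 − 1.5²) = √13.75 ≈ 3.708 rad/s.
t_p = π/ω_d = π/3.708 ≈ 0.8472 s.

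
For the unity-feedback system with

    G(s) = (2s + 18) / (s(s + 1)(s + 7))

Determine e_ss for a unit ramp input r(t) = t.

e_ss = 0.3889

G(s) has one pole at the origin.
This is a Type 1 system. Kv = lim_{s→0} s·G(s) = 18/7.
e_ss = 1/Kv = 1/(18/7) = 7/18 ≈ 0.3889.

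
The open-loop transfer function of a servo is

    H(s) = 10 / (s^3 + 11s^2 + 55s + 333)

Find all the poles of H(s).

The poles are the roots of the denominator s^3 + 11s^2 + 55s + 333 = 0.
Trying s = -9: the polynomial evaluates to 0, so (s + 9) is a factor.
Dividing out leaves s^2 + 2s + 37 = 0.
The quadratic formula then gives s = -1 ± 6j.

s = -1 ± 6j, -9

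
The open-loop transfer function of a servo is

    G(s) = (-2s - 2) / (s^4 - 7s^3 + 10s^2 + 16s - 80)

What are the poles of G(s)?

s = 5, -2, 2 + 2j, 2 - 2j

The poles are the roots of the denominator s^4 - 7s^3 + 10s^2 + 16s - 80 = 0.
Trying s = 5: the polynomial evaluates to 0, so (s - 5) is a factor.
Dividing out leaves s^3 - 2s^2 + 16 = 0.
This factors further as (s + 2)(s^2 - 4s + 8) = 0.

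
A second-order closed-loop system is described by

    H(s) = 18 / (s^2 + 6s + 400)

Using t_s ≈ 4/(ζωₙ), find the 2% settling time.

Comparing s^2 + 6s + 400 to s^2 + 2ζωₙs + ωₙ²: ωₙ = 20 rad/s and ζ = 6/(2·20) = 0.15.
ζωₙ = 6/2 = 3, so t_s ≈ 4/(ζωₙ) = 4/3 ≈ 1.333 s.

t_s ≈ 1.333 s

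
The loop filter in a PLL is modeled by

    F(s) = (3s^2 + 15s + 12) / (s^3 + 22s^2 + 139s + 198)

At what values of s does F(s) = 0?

s = -4, -1

Set the numerator to zero: 3s^2 + 15s + 12 = 0, i.e. 3·(s^2 + 5s + 4) = 0.
Factoring: (s + 4)(s + 1) = 0.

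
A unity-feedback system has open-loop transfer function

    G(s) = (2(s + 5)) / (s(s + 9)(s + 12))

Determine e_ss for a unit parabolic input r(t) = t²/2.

e_ss = ∞

G(s) has one pole at the origin.
This is a Type 1 system; Ka = lim_{s→0} s^2·G(s) = 0, so the steady-state error for a parabola input is infinite.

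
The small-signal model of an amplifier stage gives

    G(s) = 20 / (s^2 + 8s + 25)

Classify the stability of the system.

stable

The denominator s^2 + 8s + 25 factors as (s^2 + 8s + 25), giving poles at s = -4 ± 3j.
Since all poles lie strictly in the left half-plane, the system is stable.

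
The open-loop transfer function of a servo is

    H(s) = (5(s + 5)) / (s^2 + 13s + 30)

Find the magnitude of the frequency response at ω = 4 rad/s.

Substitute s = j4: numerator = 25 + j20, denominator = 14 + j52.
|H(j4)| = |25 + j20| / |14 + j52| = 32.016 / 53.852 ≈ 0.5945.

|H(j4)| ≈ 0.5945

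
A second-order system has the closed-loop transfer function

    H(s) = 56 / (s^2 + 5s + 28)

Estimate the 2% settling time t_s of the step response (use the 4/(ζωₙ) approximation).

t_s ≈ 1.600 s

Comparing s^2 + 5s + 28 to s^2 + 2ζωₙs + ωₙ²: ωₙ = √28 ≈ 5.292 rad/s and ζ = 5/(2·√28) ≈ 0.4725.
ζωₙ = 5/2 = 2.5, so t_s ≈ 4/(ζωₙ) = 4/2.5 = 1.600 s.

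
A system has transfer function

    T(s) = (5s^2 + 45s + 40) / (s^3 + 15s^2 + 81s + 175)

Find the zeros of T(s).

s = -1, -8

Set the numerator to zero: 5s^2 + 45s + 40 = 0, i.e. 5·(s^2 + 9s + 8) = 0.
Factoring: (s + 1)(s + 8) = 0.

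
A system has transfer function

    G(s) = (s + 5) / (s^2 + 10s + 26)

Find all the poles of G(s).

s = -5 + j, -5 - j

The poles are the roots of the denominator s^2 + 10s + 26 = 0.
Using the quadratic formula: s = (-10 ± √(-4))/2 = -5 ± 1j.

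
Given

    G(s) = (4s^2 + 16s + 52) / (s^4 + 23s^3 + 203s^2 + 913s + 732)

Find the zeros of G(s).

s = -2 ± 3j

Set the numerator to zero: 4s^2 + 16s + 52 = 0, i.e. 4·(s^2 + 4s + 13) = 0.
Factoring: (s^2 + 4s + 13) = 0.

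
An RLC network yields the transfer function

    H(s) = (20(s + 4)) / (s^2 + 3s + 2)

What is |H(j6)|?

Substitute s = j6: numerator = 80 + j120, denominator = -34 + j18.
|H(j6)| = |80 + j120| / |-34 + j18| = 144.22 / 38.471 ≈ 3.749.

|H(j6)| ≈ 3.749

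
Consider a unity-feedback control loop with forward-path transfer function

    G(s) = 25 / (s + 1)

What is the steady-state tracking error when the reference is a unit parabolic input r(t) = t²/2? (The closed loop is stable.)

G(s) has no poles at the origin.
This is a Type 0 system; Ka = lim_{s→0} s^2·G(s) = 0, so the steady-state error for a parabola input is infinite.

e_ss = ∞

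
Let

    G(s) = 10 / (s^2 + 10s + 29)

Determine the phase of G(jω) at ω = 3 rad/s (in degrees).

∠G(j3) ≈ -56.31°

At s = j3: numerator = 10, denominator = 20 + j30.
∠G = ∠num − ∠den = 0° − (56.310°) = -56.31°.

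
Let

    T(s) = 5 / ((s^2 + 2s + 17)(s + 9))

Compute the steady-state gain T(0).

T(0) = 5/153 ≈ 0.03268

At s = 0 each factor (s + a) contributes a and each (s^2 + bs + c) contributes c.
T(0) = 5·1 / ((17) · (9)) = 5/153 = 5/153.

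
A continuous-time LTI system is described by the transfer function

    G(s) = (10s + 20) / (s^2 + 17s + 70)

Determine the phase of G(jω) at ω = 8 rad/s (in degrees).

At s = j8: numerator = 20 + j80, denominator = 6 + j136.
∠G = ∠num − ∠den = 75.964° − (87.474°) = -11.51°.

∠G(j8) ≈ -11.51°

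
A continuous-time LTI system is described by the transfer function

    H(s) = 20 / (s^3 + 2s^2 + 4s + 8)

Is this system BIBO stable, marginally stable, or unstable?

marginally stable

The denominator s^3 + 2s^2 + 4s + 8 factors as (s^2 + 4)(s + 2), giving poles at s = 2j, -2j, -2.
Since the simple pole(s) at s = ±2j lie on the jω-axis with none in the right half-plane, the system is marginally stable.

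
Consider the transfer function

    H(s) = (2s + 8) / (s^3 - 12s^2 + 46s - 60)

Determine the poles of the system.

s = 6, 3 ± j

The poles are the roots of the denominator s^3 - 12s^2 + 46s - 60 = 0.
Trying s = 6: the polynomial evaluates to 0, so (s - 6) is a factor.
Dividing out leaves s^2 - 6s + 10 = 0.
The quadratic formula then gives s = 3 ± 1j.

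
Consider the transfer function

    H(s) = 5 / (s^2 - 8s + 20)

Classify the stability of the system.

unstable

The poles can be read from the denominator factors: s = 4 + 2j, 4 - 2j.
Since the pole(s) at s = 4 ± 2j lie in the right half-plane, the system is unstable.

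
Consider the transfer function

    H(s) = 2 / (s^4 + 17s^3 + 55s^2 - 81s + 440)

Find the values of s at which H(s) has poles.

The poles are the roots of the denominator s^4 + 17s^3 + 55s^2 - 81s + 440 = 0.
Trying s = -11: the polynomial evaluates to 0, so (s + 11) is a factor.
Dividing out leaves s^3 + 6s^2 - 11s + 40 = 0.
This factors further as (s^2 - 2s + 5)(s + 8) = 0.

s = 1 + 2j, 1 - 2j, -11, -8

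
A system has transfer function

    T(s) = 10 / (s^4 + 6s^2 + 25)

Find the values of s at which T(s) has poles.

The poles are the roots of the denominator s^4 + 6s^2 + 25 = 0.
No real roots exist; factor into two real quadratics: (s^2 + 2s + 5)(s^2 - 2s + 5) = 0.
Each quadratic gives a conjugate pair via the quadratic formula.

s = -1 ± 2j, 1 ± 2j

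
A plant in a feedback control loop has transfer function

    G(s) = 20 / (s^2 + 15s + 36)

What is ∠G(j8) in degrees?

At s = j8: numerator = 20, denominator = -28 + j120.
∠G = ∠num − ∠den = 0° − (103.13°) = -103.1°.

∠G(j8) ≈ -103.1°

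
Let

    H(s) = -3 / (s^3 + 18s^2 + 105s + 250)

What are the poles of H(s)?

The poles are the roots of the denominator s^3 + 18s^2 + 105s + 250 = 0.
Trying s = -10: the polynomial evaluates to 0, so (s + 10) is a factor.
Dividing out leaves s^2 + 8s + 25 = 0.
The quadratic formula then gives s = -4 ± 3j.

s = -10, -4 + 3j, -4 - 3j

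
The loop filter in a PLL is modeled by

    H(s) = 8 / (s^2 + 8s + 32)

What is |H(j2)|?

Substitute s = j2: numerator = 8, denominator = 28 + j16.
|H(j2)| = |8| / |28 + j16| = 8 / 32.249 ≈ 0.2481.

|H(j2)| ≈ 0.2481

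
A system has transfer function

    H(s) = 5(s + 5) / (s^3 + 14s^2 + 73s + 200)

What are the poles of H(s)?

The poles are the roots of the denominator s^3 + 14s^2 + 73s + 200 = 0.
Trying s = -8: the polynomial evaluates to 0, so (s + 8) is a factor.
Dividing out leaves s^2 + 6s + 25 = 0.
The quadratic formula then gives s = -3 ± 4j.

s = -3 ± 4j, -8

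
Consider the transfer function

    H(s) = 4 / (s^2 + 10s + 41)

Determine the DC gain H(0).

H(0) = 4/41 ≈ 0.09756

At s = 0 each factor (s + a) contributes a and each (s^2 + bs + c) contributes c.
H(0) = 4·1 / ((41)) = 4/41 = 4/41.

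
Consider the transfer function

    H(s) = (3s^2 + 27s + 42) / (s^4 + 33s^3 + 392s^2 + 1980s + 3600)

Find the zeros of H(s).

s = -2, -7

Set the numerator to zero: 3s^2 + 27s + 42 = 0, i.e. 3·(s^2 + 9s + 14) = 0.
Factoring: (s + 2)(s + 7) = 0.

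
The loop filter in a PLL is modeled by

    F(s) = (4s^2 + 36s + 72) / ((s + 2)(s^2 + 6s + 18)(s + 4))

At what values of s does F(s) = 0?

s = -6, -3

Set the numerator to zero: 4s^2 + 36s + 72 = 0, i.e. 4·(s^2 + 9s + 18) = 0.
Factoring: (s + 6)(s + 3) = 0.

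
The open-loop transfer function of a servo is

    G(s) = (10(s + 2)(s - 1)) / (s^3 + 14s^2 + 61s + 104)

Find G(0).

Set s = 0: G(0) = (-20) / (104) = -5/26.

G(0) = -5/26 ≈ -0.1923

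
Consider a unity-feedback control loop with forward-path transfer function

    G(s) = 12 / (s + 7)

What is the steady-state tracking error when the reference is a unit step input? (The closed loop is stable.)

e_ss = 0.3684

G(s) has no poles at the origin.
This is a Type 0 system. Kp = lim_{s→0} G(s) = 12/7.
e_ss = 1/(1 + Kp) = 1/(1 + 12/7) = 7/19 ≈ 0.3684.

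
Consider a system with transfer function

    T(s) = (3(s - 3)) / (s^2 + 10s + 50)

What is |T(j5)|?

|T(j5)| ≈ 0.3129

Substitute s = j5: numerator = -9 + j15, denominator = 25 + j50.
|T(j5)| = |-9 + j15| / |25 + j50| = 17.493 / 55.902 ≈ 0.3129.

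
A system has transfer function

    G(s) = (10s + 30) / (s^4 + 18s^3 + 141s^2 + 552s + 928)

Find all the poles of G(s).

s = -4 + 4j, -4 - 4j, -5 + 2j, -5 - 2j

The poles are the roots of the denominator s^4 + 18s^3 + 141s^2 + 552s + 928 = 0.
No real roots exist; factor into two real quadratics: (s^2 + 8s + 32)(s^2 + 10s + 29) = 0.
Each quadratic gives a conjugate pair via the quadratic formula.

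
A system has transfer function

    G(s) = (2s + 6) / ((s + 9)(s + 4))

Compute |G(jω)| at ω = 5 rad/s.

|G(j5)| ≈ 0.1769

Substitute s = j5: numerator = 6 + j10, denominator = 11 + j65.
|G(j5)| = |6 + j10| / |11 + j65| = 11.662 / 65.924 ≈ 0.1769.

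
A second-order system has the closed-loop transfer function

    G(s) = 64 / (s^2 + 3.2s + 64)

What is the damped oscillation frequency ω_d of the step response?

Comparing s^2 + 3.2s + 64 to s^2 + 2ζωₙs + ωₙ²: ωₙ = 8 rad/s and ζ = 3.2/(2·8) = 0.2.
ζωₙ = 3.2/2 = 1.6, so ω_d = ωₙ√(1−ζ²) = √(ωₙ² − (ζωₙ)²) = √(64 − 1.6²) = √61.44 ≈ 7.838 rad/s.

ω_d ≈ 7.838 rad/s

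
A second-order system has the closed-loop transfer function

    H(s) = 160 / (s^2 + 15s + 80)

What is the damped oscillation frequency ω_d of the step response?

Comparing s^2 + 15s + 80 to s^2 + 2ζωₙs + ωₙ²: ωₙ = √80 ≈ 8.944 rad/s and ζ = 15/(2·√80) ≈ 0.8385.
ζωₙ = 15/2 = 7.5, so ω_d = ωₙ√(1−ζ²) = √(ωₙ² − (ζωₙ)²) = √(80 − 7.5²) = √23.75 ≈ 4.873 rad/s.

ω_d ≈ 4.873 rad/s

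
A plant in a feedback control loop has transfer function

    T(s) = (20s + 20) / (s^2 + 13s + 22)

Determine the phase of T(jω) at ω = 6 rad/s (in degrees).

At s = j6: numerator = 20 + j120, denominator = -14 + j78.
∠T = ∠num − ∠den = 80.538° − (100.18°) = -19.64°.

∠T(j6) ≈ -19.64°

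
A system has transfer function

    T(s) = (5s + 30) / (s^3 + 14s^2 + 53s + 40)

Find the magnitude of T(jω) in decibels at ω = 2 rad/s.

Substitute s = j2: numerator = 30 + j10, denominator = -16 + j98.
|T(j2)| = |30 + j10| / |-16 + j98| = 31.623 / 99.298 ≈ 0.3185.
In decibels: 20·log₁₀(0.3185) ≈ -9.94 dB.

|T(j2)|_dB ≈ -9.94 dB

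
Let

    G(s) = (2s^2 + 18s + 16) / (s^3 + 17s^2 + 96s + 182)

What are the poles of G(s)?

The poles are the roots of the denominator s^3 + 17s^2 + 96s + 182 = 0.
Trying s = -7: the polynomial evaluates to 0, so (s + 7) is a factor.
Dividing out leaves s^2 + 10s + 26 = 0.
The quadratic formula then gives s = -5 ± 1j.

s = -5 + j, -5 - j, -7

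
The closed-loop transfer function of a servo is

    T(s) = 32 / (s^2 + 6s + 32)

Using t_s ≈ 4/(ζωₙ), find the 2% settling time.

t_s ≈ 1.333 s

Comparing s^2 + 6s + 32 to s^2 + 2ζωₙs + ωₙ²: ωₙ = √32 ≈ 5.657 rad/s and ζ = 6/(2·√32) ≈ 0.5303.
ζωₙ = 6/2 = 3, so t_s ≈ 4/(ζωₙ) = 4/3 ≈ 1.333 s.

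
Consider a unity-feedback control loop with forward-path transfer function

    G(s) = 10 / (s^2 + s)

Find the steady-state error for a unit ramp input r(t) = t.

G(s) has one pole at the origin.
This is a Type 1 system. Kv = lim_{s→0} s·G(s) = 10/1.
e_ss = 1/Kv = 1/(10) = 1/10 ≈ 0.1000.

e_ss = 0.1000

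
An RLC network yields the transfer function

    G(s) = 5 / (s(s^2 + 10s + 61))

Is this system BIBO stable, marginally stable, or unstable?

marginally stable

The poles can be read from the denominator factors: s = 0, -5 + 6j, -5 - 6j.
Since the simple pole(s) at s = 0 lie on the jω-axis with none in the right half-plane, the system is marginally stable.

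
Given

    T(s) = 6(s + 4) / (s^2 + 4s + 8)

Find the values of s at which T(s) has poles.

The poles are the roots of the denominator s^2 + 4s + 8 = 0.
Using the quadratic formula: s = (-4 ± √(-16))/2 = -2 ± 2j.

s = -2 + 2j, -2 - 2j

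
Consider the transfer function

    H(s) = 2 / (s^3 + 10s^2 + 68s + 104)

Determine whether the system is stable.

The denominator s^3 + 10s^2 + 68s + 104 factors as (s^2 + 8s + 52)(s + 2), giving poles at s = -4 + 6j, -4 - 6j, -2.
Since all poles lie strictly in the left half-plane, the system is stable.

stable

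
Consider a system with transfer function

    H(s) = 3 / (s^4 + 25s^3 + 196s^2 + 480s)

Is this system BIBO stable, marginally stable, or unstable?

The denominator s^4 + 25s^3 + 196s^2 + 480s factors as s(s + 8)(s + 5)(s + 12), giving poles at s = 0, -8, -5, -12.
Since the simple pole(s) at s = 0 lie on the jω-axis with none in the right half-plane, the system is marginally stable.

marginally stable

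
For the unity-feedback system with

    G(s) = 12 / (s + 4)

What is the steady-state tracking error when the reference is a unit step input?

e_ss = 0.2500

G(s) has no poles at the origin.
This is a Type 0 system. Kp = lim_{s→0} G(s) = 12/4 = 3.
e_ss = 1/(1 + Kp) = 1/(1 + 3) = 1/4 ≈ 0.2500.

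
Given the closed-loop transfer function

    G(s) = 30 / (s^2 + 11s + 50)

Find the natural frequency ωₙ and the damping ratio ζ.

Compare the denominator to the standard form s^2 + 2ζωₙs + ωₙ².
ωₙ² = 50, so ωₙ = √50 ≈ 7.071 rad/s.
2ζωₙ = 11, so ζ = 11/(2·√50) ≈ 0.7778.
With ζ = 0.7778 the response is underdamped.

ωₙ ≈ 7.071 rad/s, ζ ≈ 0.7778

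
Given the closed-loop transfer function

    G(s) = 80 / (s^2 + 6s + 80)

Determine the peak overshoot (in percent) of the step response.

Comparing s^2 + 6s + 80 to s^2 + 2ζωₙs + ωₙ²: ωₙ = √80 ≈ 8.944 rad/s and ζ = 6/(2·√80) ≈ 0.3354.
%OS = 100·exp(−πζ/√(1−ζ²)) = 100·exp(−π·0.3354/√(1−0.3354²)) ≈ 32.7%.

%OS ≈ 32.7%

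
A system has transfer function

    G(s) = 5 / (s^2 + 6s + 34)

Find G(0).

Set s = 0: G(0) = (5) / (34) = 5/34.

G(0) = 5/34 ≈ 0.1471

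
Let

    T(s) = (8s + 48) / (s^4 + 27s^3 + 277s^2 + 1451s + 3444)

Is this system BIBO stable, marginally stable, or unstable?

stable

The denominator s^4 + 27s^3 + 277s^2 + 1451s + 3444 factors as (s + 7)(s + 12)(s^2 + 8s + 41), giving poles at s = -7, -12, -4 + 5j, -4 - 5j.
Since all poles lie strictly in the left half-plane, the system is stable.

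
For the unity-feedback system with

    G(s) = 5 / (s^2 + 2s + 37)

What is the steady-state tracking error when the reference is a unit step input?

e_ss = 0.8810

G(s) has no poles at the origin.
This is a Type 0 system. Kp = lim_{s→0} G(s) = 5/37.
e_ss = 1/(1 + Kp) = 1/(1 + 5/37) = 37/42 ≈ 0.8810.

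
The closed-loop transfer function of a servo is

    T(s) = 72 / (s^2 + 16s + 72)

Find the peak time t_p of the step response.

Comparing s^2 + 16s + 72 to s^2 + 2ζωₙs + ωₙ²: ωₙ = √72 ≈ 8.485 rad/s and ζ = 16/(2·√72) ≈ 0.9428.
ζωₙ = 16/2 = 8, so ω_d = ωₙ√(1−ζ²) = √(ωₙ² − (ζωₙ)²) = √(72 − 8²) = √8 ≈ 2.828 rad/s.
t_p = π/ω_d = π/2.828 ≈ 1.111 s.

t_p ≈ 1.111 s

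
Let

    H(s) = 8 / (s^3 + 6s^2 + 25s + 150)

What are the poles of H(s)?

The poles are the roots of the denominator s^3 + 6s^2 + 25s + 150 = 0.
Trying s = -6: the polynomial evaluates to 0, so (s + 6) is a factor.
Dividing out leaves s^2 + 25 = 0.
The quadratic formula then gives s = 0 ± 5j.

s = ±5j, -6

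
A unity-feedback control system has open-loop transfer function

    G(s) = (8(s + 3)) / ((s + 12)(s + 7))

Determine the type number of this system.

The denominator has no factor of s at the origin — no free integrator — so this is a Type 0 system.

Type 0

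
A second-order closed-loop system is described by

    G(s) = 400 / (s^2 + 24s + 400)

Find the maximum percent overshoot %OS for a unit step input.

Comparing s^2 + 24s + 400 to s^2 + 2ζωₙs + ωₙ²: ωₙ = 20 rad/s and ζ = 24/(2·20) = 0.6.
%OS = 100·exp(−πζ/√(1−ζ²)) = 100·exp(−π·0.6/√(1−0.6²)) ≈ 9.48%.

%OS ≈ 9.48%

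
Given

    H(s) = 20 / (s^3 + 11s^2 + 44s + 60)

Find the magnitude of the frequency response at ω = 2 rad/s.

Substitute s = j2: numerator = 20, denominator = 16 + j80.
|H(j2)| = |20| / |16 + j80| = 20 / 81.584 ≈ 0.2451.

|H(j2)| ≈ 0.2451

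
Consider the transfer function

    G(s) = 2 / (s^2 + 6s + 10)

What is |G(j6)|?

Substitute s = j6: numerator = 2, denominator = -26 + j36.
|G(j6)| = |2| / |-26 + j36| = 2 / 44.407 ≈ 0.04504.

|G(j6)| ≈ 0.04504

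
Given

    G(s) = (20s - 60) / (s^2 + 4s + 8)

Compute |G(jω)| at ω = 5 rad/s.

Substitute s = j5: numerator = -60 + j100, denominator = -17 + j20.
|G(j5)| = |-60 + j100| / |-17 + j20| = 116.62 / 26.249 ≈ 4.443.

|G(j5)| ≈ 4.443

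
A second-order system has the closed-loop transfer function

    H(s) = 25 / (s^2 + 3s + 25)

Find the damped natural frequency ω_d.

Comparing s^2 + 3s + 25 to s^2 + 2ζωₙs + ωₙ²: ωₙ = 5 rad/s and ζ = 3/(2·5) = 0.3.
ζωₙ = 3/2 = 1.5, so ω_d = ωₙ√(1−ζ²) = √(ωₙ² − (ζωₙ)²) = √(25 − 1.5²) = √22.75 ≈ 4.770 rad/s.

ω_d ≈ 4.770 rad/s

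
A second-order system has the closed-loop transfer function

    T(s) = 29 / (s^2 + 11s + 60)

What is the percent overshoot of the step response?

Comparing s^2 + 11s + 60 to s^2 + 2ζωₙs + ωₙ²: ωₙ = √60 ≈ 7.746 rad/s and ζ = 11/(2·√60) ≈ 0.7100.
%OS = 100·exp(−πζ/√(1−ζ²)) = 100·exp(−π·0.7100/√(1−0.7100²)) ≈ 4.21%.

%OS ≈ 4.21%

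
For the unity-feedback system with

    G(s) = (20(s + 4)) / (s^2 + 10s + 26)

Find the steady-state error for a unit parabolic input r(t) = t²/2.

G(s) has no poles at the origin.
This is a Type 0 system; Ka = lim_{s→0} s^2·G(s) = 0, so the steady-state error for a parabola input is infinite.

e_ss = ∞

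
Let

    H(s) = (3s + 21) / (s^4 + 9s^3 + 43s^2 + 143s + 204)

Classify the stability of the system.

The denominator s^4 + 9s^3 + 43s^2 + 143s + 204 factors as (s + 4)(s^2 + 2s + 17)(s + 3), giving poles at s = -4, -1 ± 4j, -3.
Since all poles lie strictly in the left half-plane, the system is stable.

stable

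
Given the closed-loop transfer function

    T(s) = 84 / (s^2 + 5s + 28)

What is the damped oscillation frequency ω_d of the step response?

Comparing s^2 + 5s + 28 to s^2 + 2ζωₙs + ωₙ²: ωₙ = √28 ≈ 5.292 rad/s and ζ = 5/(2·√28) ≈ 0.4725.
ζωₙ = 5/2 = 2.5, so ω_d = ωₙ√(1−ζ²) = √(ωₙ² − (ζωₙ)²) = √(28 − 2.5²) = √21.75 ≈ 4.664 rad/s.

ω_d ≈ 4.664 rad/s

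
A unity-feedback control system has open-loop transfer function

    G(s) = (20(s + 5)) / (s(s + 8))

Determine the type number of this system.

The denominator has 1 factor of s at the origin (free integrator), so this is a Type 1 system.

Type 1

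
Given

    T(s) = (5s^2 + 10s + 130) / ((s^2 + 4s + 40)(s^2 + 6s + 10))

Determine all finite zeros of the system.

Set the numerator to zero: 5s^2 + 10s + 130 = 0, i.e. 5·(s^2 + 2s + 26) = 0.
Factoring: (s^2 + 2s + 26) = 0.

s = -1 + 5j, -1 - 5j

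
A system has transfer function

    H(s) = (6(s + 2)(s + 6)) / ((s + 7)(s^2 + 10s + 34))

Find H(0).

H(0) = 36/119 ≈ 0.3025

At s = 0 each factor (s + a) contributes a and each (s^2 + bs + c) contributes c.
H(0) = 6·(2) · (6) / ((7) · (34)) = 72/238 = 36/119.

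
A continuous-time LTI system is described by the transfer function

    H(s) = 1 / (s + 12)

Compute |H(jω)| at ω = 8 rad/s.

Substitute s = j8: numerator = 1, denominator = 12 + j8.
|H(j8)| = |1| / |12 + j8| = 1 / 14.422 ≈ 0.06934.

|H(j8)| ≈ 0.06934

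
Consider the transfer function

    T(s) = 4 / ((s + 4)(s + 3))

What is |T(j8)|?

Substitute s = j8: numerator = 4, denominator = -52 + j56.
|T(j8)| = |4| / |-52 + j56| = 4 / 76.420 ≈ 0.05234.

|T(j8)| ≈ 0.05234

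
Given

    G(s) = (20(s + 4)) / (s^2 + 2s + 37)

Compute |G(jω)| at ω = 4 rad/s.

Substitute s = j4: numerator = 80 + j80, denominator = 21 + j8.
|G(j4)| = |80 + j80| / |21 + j8| = 113.14 / 22.472 ≈ 5.035.

|G(j4)| ≈ 5.035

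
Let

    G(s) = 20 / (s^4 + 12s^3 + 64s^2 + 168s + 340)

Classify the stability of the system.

stable

The denominator s^4 + 12s^3 + 64s^2 + 168s + 340 factors as (s^2 + 2s + 10)(s^2 + 10s + 34), giving poles at s = -1 ± 3j, -5 ± 3j.
Since all poles lie strictly in the left half-plane, the system is stable.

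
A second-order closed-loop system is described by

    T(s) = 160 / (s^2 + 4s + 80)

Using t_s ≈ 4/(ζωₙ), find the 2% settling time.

Comparing s^2 + 4s + 80 to s^2 + 2ζωₙs + ωₙ²: ωₙ = √80 ≈ 8.944 rad/s and ζ = 4/(2·√80) ≈ 0.2236.
ζωₙ = 4/2 = 2, so t_s ≈ 4/(ζωₙ) = 4/2 = 2 s.

t_s ≈ 2 s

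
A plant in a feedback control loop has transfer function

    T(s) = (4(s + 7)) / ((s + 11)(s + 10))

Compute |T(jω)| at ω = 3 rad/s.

|T(j3)| ≈ 0.2559

Substitute s = j3: numerator = 28 + j12, denominator = 101 + j63.
|T(j3)| = |28 + j12| / |101 + j63| = 30.463 / 119.04 ≈ 0.2559.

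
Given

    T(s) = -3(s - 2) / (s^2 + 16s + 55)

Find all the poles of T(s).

s = -11, -5

The poles are the roots of the denominator s^2 + 16s + 55 = 0.
Factoring: (s + 11)(s + 5) = 0, so s = -11 and s = -5.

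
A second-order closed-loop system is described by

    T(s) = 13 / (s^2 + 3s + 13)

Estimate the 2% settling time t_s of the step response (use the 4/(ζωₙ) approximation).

t_s ≈ 2.667 s

Comparing s^2 + 3s + 13 to s^2 + 2ζωₙs + ωₙ²: ωₙ = √13 ≈ 3.606 rad/s and ζ = 3/(2·√13) ≈ 0.4160.
ζωₙ = 3/2 = 1.5, so t_s ≈ 4/(ζωₙ) = 4/1.5 ≈ 2.667 s.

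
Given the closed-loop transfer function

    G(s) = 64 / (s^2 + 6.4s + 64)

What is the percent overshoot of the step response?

Comparing s^2 + 6.4s + 64 to s^2 + 2ζωₙs + ωₙ²: ωₙ = 8 rad/s and ζ = 6.4/(2·8) = 0.4.
%OS = 100·exp(−πζ/√(1−ζ²)) = 100·exp(−π·0.4/√(1−0.4²)) ≈ 25.4%.

%OS ≈ 25.4%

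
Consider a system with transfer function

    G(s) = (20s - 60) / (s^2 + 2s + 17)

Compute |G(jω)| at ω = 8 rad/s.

|G(j8)| ≈ 3.442

Substitute s = j8: numerator = -60 + j160, denominator = -47 + j16.
|G(j8)| = |-60 + j160| / |-47 + j16| = 170.88 / 49.649 ≈ 3.442.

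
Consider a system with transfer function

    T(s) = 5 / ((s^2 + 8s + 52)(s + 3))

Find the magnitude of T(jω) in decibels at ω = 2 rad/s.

Substitute s = j2: numerator = 5, denominator = 112 + j144.
|T(j2)| = |5| / |112 + j144| = 5 / 182.43 ≈ 0.02741.
In decibels: 20·log₁₀(0.02741) ≈ -31.2 dB.

|T(j2)|_dB ≈ -31.2 dB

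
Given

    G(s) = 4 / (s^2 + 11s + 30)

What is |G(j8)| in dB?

|G(j8)|_dB ≈ -27.5 dB

Substitute s = j8: numerator = 4, denominator = -34 + j88.
|G(j8)| = |4| / |-34 + j88| = 4 / 94.340 ≈ 0.04240.
In decibels: 20·log₁₀(0.04240) ≈ -27.5 dB.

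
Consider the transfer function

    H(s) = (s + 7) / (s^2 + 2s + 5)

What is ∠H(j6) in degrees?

∠H(j6) ≈ -118.2°

At s = j6: numerator = 7 + j6, denominator = -31 + j12.
∠H = ∠num − ∠den = 40.601° − (158.84°) = -118.2°.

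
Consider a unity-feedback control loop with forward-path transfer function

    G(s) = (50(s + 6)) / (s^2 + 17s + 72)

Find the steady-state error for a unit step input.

e_ss = 0.1935

G(s) has no poles at the origin.
This is a Type 0 system. Kp = lim_{s→0} G(s) = 300/72 = 25/6.
e_ss = 1/(1 + Kp) = 1/(1 + 25/6) = 6/31 ≈ 0.1935.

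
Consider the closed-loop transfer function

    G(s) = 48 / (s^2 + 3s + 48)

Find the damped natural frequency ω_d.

Comparing s^2 + 3s + 48 to s^2 + 2ζωₙs + ωₙ²: ωₙ = √48 ≈ 6.928 rad/s and ζ = 3/(2·√48) ≈ 0.2165.
ζωₙ = 3/2 = 1.5, so ω_d = ωₙ√(1−ζ²) = √(ωₙ² − (ζωₙ)²) = √(48 − 1.5²) = √45.75 ≈ 6.764 rad/s.

ω_d ≈ 6.764 rad/s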